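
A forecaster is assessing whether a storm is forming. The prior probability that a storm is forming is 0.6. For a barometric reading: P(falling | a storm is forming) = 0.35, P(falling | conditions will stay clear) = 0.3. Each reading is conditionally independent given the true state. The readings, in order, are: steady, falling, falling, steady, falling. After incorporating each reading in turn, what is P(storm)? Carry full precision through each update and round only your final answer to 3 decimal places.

0.673

After 'steady': P(storm) = 0.65·0.6000 / (0.65·0.6000 + 0.7·0.4000) ≈ 0.5821
After 'falling': P(storm) = 0.35·0.5821 / (0.35·0.5821 + 0.3·0.4179) ≈ 0.6190
After 'falling': P(storm) = 0.35·0.6190 / (0.35·0.6190 + 0.3·0.3810) ≈ 0.6547
After 'steady': P(storm) = 0.65·0.6547 / (0.65·0.6547 + 0.7·0.3453) ≈ 0.6377
After 'falling': P(storm) = 0.35·0.6377 / (0.35·0.6377 + 0.3·0.3623) ≈ 0.6725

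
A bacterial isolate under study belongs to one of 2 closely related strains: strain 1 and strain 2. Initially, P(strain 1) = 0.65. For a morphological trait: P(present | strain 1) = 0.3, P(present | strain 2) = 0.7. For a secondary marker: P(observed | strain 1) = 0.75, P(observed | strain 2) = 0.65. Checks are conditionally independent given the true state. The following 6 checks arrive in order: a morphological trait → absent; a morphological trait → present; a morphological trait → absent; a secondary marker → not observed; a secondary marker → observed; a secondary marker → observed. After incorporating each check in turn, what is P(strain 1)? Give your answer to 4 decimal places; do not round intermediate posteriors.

0.8047

After a morphological trait='absent': P(strain 1) = 0.7·0.6500 / (0.7·0.6500 + 0.3·0.3500) ≈ 0.8125
After a morphological trait='present': P(strain 1) = 0.3·0.8125 / (0.3·0.8125 + 0.7·0.1875) ≈ 0.6500
After a morphological trait='absent': P(strain 1) = 0.7·0.6500 / (0.7·0.6500 + 0.3·0.3500) ≈ 0.8125
After a secondary marker='not observed': P(strain 1) = 0.25·0.8125 / (0.25·0.8125 + 0.35·0.1875) ≈ 0.7558
After a secondary marker='observed': P(strain 1) = 0.75·0.7558 / (0.75·0.7558 + 0.65·0.2442) ≈ 0.7812
After a secondary marker='observed': P(strain 1) = 0.75·0.7812 / (0.75·0.7812 + 0.65·0.2188) ≈ 0.8047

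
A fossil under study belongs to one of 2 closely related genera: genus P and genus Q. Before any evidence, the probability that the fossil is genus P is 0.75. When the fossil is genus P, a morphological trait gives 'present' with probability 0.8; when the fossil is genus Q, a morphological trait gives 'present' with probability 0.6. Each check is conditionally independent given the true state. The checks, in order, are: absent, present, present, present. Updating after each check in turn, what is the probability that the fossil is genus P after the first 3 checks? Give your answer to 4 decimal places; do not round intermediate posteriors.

0.7273

After 'absent': P(genus P) = 0.2·0.7500 / (0.2·0.7500 + 0.4·0.2500) ≈ 0.6000
After 'present': P(genus P) = 0.8·0.6000 / (0.8·0.6000 + 0.6·0.4000) ≈ 0.6667
After 'present': P(genus P) = 0.8·0.6667 / (0.8·0.6667 + 0.6·0.3333) ≈ 0.7273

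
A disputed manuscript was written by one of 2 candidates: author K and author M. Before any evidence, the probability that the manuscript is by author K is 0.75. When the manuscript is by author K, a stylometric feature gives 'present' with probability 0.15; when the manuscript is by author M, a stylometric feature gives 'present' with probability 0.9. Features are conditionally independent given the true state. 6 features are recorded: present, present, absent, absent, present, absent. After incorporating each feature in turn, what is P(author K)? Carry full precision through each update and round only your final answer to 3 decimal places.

0.895

After 'present': P(author K) = 0.15·0.7500 / (0.15·0.7500 + 0.9·0.2500) ≈ 0.3333
After 'present': P(author K) = 0.15·0.3333 / (0.15·0.3333 + 0.9·0.6667) ≈ 0.0769
After 'absent': P(author K) = 0.85·0.0769 / (0.85·0.0769 + 0.1·0.9231) ≈ 0.4146
After 'absent': P(author K) = 0.85·0.4146 / (0.85·0.4146 + 0.1·0.5854) ≈ 0.8576
After 'present': P(author K) = 0.15·0.8576 / (0.15·0.8576 + 0.9·0.1424) ≈ 0.5009
After 'absent': P(author K) = 0.85·0.5009 / (0.85·0.5009 + 0.1·0.4991) ≈ 0.8951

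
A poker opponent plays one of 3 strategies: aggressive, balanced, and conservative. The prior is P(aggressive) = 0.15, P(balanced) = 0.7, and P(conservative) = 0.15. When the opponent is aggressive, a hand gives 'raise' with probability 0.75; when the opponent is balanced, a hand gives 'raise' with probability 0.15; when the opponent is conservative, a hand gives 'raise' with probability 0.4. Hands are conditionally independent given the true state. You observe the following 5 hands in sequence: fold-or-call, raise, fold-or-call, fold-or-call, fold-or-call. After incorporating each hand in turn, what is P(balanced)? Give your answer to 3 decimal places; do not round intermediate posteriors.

After 'fold-or-call': normaliser = 0.25·0.1500 + 0.85·0.7000 + 0.6·0.1500; P(aggressive) ≈ 0.0519, P(balanced) ≈ 0.8235, P(conservative) ≈ 0.1246
After 'raise': normaliser = 0.75·0.0519 + 0.15·0.8235 + 0.4·0.1246; P(aggressive) ≈ 0.1834, P(balanced) ≈ 0.5819, P(conservative) ≈ 0.2347
After 'fold-or-call': normaliser = 0.25·0.1834 + 0.85·0.5819 + 0.6·0.2347; P(aggressive) ≈ 0.0673, P(balanced) ≈ 0.7260, P(conservative) ≈ 0.2067
After 'fold-or-call': normaliser = 0.25·0.0673 + 0.85·0.7260 + 0.6·0.2067; P(aggressive) ≈ 0.0222, P(balanced) ≈ 0.8142, P(conservative) ≈ 0.1636
After 'fold-or-call': normaliser = 0.25·0.0222 + 0.85·0.8142 + 0.6·0.1636; P(aggressive) ≈ 0.0070, P(balanced) ≈ 0.8697, P(conservative) ≈ 0.1234

0.870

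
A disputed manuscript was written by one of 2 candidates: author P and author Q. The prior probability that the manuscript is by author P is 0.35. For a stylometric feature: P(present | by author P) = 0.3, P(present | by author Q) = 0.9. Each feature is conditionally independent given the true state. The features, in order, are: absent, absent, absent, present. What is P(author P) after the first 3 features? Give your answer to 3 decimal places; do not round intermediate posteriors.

Apply Bayes' rule sequentially, carrying P(author P) forward.
After 'absent': P(author P) = 0.7·0.3500 / (0.7·0.3500 + 0.1·0.6500) ≈ 0.7903
After 'absent': P(author P) = 0.7·0.7903 / (0.7·0.7903 + 0.1·0.2097) ≈ 0.9635
After 'absent': P(author P) = 0.7·0.9635 / (0.7·0.9635 + 0.1·0.0365) ≈ 0.9946

0.995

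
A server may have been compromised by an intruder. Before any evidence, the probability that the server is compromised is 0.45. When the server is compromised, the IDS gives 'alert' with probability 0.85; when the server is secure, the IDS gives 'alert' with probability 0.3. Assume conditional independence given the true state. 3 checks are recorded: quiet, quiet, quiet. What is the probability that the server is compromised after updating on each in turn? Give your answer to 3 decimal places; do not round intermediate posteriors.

0.008

Apply Bayes' rule sequentially, carrying P(compromised) forward.
After 'quiet': P(compromised) = 0.15·0.4500 / (0.15·0.4500 + 0.7·0.5500) ≈ 0.1492
After 'quiet': P(compromised) = 0.15·0.1492 / (0.15·0.1492 + 0.7·0.8508) ≈ 0.0362
After 'quiet': P(compromised) = 0.15·0.0362 / (0.15·0.0362 + 0.7·0.9638) ≈ 0.0080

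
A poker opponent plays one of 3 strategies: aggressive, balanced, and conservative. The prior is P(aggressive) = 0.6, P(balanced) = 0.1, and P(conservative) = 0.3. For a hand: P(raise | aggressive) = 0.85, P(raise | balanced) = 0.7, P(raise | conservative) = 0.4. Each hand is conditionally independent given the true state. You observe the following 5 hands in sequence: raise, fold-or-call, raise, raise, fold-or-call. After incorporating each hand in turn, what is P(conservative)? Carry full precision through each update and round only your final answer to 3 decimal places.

0.378

After 'raise': normaliser = 0.85·0.6000 + 0.7·0.1000 + 0.4·0.3000; P(aggressive) ≈ 0.7286, P(balanced) ≈ 0.1000, P(conservative) ≈ 0.1714
After 'fold-or-call': normaliser = 0.15·0.7286 + 0.3·0.1000 + 0.6·0.1714; P(aggressive) ≈ 0.4513, P(balanced) ≈ 0.1239, P(conservative) ≈ 0.4248
After 'raise': normaliser = 0.85·0.4513 + 0.7·0.1239 + 0.4·0.4248; P(aggressive) ≈ 0.5992, P(balanced) ≈ 0.1355, P(conservative) ≈ 0.2654
After 'raise': normaliser = 0.85·0.5992 + 0.7·0.1355 + 0.4·0.2654; P(aggressive) ≈ 0.7171, P(balanced) ≈ 0.1335, P(conservative) ≈ 0.1495
After 'fold-or-call': normaliser = 0.15·0.7171 + 0.3·0.1335 + 0.6·0.1495; P(aggressive) ≈ 0.4533, P(balanced) ≈ 0.1688, P(conservative) ≈ 0.3779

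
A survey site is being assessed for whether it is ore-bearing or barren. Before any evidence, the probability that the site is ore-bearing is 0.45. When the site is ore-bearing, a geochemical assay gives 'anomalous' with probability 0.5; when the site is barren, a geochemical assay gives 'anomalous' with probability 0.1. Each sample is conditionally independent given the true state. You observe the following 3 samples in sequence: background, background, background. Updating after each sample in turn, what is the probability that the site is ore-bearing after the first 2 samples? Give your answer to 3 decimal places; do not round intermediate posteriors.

0.202

After 'background': P(ore) = 0.5·0.4500 / (0.5·0.4500 + 0.9·0.5500) ≈ 0.3125
After 'background': P(ore) = 0.5·0.3125 / (0.5·0.3125 + 0.9·0.6875) ≈ 0.2016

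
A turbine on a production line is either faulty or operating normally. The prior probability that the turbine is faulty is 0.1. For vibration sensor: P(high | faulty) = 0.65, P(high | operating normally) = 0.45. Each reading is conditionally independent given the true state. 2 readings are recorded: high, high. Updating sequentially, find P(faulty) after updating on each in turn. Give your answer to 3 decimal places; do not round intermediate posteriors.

0.188

After 'high': P(faulty) = 0.65·0.1000 / (0.65·0.1000 + 0.45·0.9000) ≈ 0.1383
After 'high': P(faulty) = 0.65·0.1383 / (0.65·0.1383 + 0.45·0.8617) ≈ 0.1882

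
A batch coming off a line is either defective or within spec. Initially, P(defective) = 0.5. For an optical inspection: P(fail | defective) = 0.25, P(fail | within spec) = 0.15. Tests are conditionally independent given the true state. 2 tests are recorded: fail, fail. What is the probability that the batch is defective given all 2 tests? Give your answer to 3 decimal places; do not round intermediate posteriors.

0.735

Apply Bayes' rule sequentially, carrying P(defective) forward.
After 'fail': P(defective) = 0.25·0.5000 / (0.25·0.5000 + 0.15·0.5000) ≈ 0.6250
After 'fail': P(defective) = 0.25·0.6250 / (0.25·0.6250 + 0.15·0.3750) ≈ 0.7353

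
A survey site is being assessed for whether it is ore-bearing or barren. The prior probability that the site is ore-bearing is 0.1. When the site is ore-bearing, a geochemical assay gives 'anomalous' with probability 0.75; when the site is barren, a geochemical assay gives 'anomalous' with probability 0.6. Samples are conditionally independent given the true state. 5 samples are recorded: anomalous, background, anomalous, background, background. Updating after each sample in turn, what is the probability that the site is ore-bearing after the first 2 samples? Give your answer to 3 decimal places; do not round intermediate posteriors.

0.080

After 'anomalous': P(ore) = 0.75·0.1000 / (0.75·0.1000 + 0.6·0.9000) ≈ 0.1220
After 'background': P(ore) = 0.25·0.1220 / (0.25·0.1220 + 0.4·0.8780) ≈ 0.0799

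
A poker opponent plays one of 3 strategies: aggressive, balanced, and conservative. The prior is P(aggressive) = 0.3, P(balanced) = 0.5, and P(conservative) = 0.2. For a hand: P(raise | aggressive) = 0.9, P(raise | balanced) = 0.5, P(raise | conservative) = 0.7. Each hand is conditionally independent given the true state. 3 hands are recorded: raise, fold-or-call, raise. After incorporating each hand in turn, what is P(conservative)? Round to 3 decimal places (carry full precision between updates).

Apply Bayes' rule sequentially, carrying P(conservative) forward.
After 'raise': normaliser = 0.9·0.3000 + 0.5·0.5000 + 0.7·0.2000; P(aggressive) ≈ 0.4091, P(balanced) ≈ 0.3788, P(conservative) ≈ 0.2121
After 'fold-or-call': normaliser = 0.1·0.4091 + 0.5·0.3788 + 0.3·0.2121; P(aggressive) ≈ 0.1392, P(balanced) ≈ 0.6443, P(conservative) ≈ 0.2165
After 'raise': normaliser = 0.9·0.1392 + 0.5·0.6443 + 0.7·0.2165; P(aggressive) ≈ 0.2091, P(balanced) ≈ 0.5379, P(conservative) ≈ 0.2530

0.253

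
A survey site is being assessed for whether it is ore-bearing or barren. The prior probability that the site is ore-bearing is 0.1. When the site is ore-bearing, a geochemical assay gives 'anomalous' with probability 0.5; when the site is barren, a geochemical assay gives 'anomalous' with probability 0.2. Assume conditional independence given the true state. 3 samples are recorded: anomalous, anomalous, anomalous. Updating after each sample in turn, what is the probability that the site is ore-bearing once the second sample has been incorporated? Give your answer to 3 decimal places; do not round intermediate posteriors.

After 'anomalous': P(ore) = 0.5·0.1000 / (0.5·0.1000 + 0.2·0.9000) ≈ 0.2174
After 'anomalous': P(ore) = 0.5·0.2174 / (0.5·0.2174 + 0.2·0.7826) ≈ 0.4098

0.410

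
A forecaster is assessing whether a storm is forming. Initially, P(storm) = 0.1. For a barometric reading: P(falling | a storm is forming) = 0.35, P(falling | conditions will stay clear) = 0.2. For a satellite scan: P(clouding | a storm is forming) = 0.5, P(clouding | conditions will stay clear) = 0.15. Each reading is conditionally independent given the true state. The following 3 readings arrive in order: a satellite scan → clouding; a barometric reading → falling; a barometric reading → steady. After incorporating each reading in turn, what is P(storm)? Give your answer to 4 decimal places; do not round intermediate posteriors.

After a satellite scan='clouding': P(storm) = 0.5·0.1000 / (0.5·0.1000 + 0.15·0.9000) ≈ 0.2703
After a barometric reading='falling': P(storm) = 0.35·0.2703 / (0.35·0.2703 + 0.2·0.7297) ≈ 0.3933
After a barometric reading='steady': P(storm) = 0.65·0.3933 / (0.65·0.3933 + 0.8·0.6067) ≈ 0.3450

0.3450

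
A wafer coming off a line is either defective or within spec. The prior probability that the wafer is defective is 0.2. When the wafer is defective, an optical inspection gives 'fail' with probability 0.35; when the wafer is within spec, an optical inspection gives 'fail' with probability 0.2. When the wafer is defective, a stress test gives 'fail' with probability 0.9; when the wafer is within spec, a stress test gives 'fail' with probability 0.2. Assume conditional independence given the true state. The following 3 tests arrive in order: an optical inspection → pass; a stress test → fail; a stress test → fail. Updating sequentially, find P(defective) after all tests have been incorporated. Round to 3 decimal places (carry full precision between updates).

0.804

After an optical inspection='pass': P(defective) = 0.65·0.2000 / (0.65·0.2000 + 0.8·0.8000) ≈ 0.1688
After a stress test='fail': P(defective) = 0.9·0.1688 / (0.9·0.1688 + 0.2·0.8312) ≈ 0.4776
After a stress test='fail': P(defective) = 0.9·0.4776 / (0.9·0.4776 + 0.2·0.5224) ≈ 0.8044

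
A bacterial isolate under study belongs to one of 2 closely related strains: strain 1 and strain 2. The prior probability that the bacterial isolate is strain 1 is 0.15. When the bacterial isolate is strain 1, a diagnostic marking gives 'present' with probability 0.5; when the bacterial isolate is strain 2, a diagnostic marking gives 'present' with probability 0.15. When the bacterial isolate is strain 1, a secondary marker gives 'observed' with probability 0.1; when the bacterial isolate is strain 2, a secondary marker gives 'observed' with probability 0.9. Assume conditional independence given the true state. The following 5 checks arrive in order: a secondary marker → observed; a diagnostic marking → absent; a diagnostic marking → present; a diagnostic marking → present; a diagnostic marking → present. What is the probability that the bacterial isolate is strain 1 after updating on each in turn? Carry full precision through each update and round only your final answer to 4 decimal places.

After a secondary marker='observed': P(strain 1) = 0.1·0.1500 / (0.1·0.1500 + 0.9·0.8500) ≈ 0.0192
After a diagnostic marking='absent': P(strain 1) = 0.5·0.0192 / (0.5·0.0192 + 0.85·0.9808) ≈ 0.0114
After a diagnostic marking='present': P(strain 1) = 0.5·0.0114 / (0.5·0.0114 + 0.15·0.9886) ≈ 0.0370
After a diagnostic marking='present': P(strain 1) = 0.5·0.0370 / (0.5·0.0370 + 0.15·0.9630) ≈ 0.1136
After a diagnostic marking='present': P(strain 1) = 0.5·0.1136 / (0.5·0.1136 + 0.15·0.8864) ≈ 0.2993

0.2993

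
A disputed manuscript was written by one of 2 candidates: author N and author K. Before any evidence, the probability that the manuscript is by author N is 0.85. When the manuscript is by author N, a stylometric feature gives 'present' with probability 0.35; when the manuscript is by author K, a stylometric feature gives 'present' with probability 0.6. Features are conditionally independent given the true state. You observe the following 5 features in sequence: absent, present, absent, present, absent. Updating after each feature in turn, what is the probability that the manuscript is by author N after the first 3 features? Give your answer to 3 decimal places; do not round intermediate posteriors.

0.897

After 'absent': P(author N) = 0.65·0.8500 / (0.65·0.8500 + 0.4·0.1500) ≈ 0.9020
After 'present': P(author N) = 0.35·0.9020 / (0.35·0.9020 + 0.6·0.0980) ≈ 0.8431
After 'absent': P(author N) = 0.65·0.8431 / (0.65·0.8431 + 0.4·0.1569) ≈ 0.8972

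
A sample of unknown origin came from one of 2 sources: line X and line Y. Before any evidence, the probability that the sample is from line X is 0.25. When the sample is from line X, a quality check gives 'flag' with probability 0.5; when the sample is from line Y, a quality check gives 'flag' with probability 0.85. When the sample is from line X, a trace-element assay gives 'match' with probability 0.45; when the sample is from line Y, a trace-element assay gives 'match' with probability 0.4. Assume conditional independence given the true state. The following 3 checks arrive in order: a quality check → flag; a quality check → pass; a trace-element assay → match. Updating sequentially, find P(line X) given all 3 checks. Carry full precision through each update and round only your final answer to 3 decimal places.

After a quality check='flag': P(line X) = 0.5·0.2500 / (0.5·0.2500 + 0.85·0.7500) ≈ 0.1639
After a quality check='pass': P(line X) = 0.5·0.1639 / (0.5·0.1639 + 0.15·0.8361) ≈ 0.3953
After a trace-element assay='match': P(line X) = 0.45·0.3953 / (0.45·0.3953 + 0.4·0.6047) ≈ 0.4237

0.424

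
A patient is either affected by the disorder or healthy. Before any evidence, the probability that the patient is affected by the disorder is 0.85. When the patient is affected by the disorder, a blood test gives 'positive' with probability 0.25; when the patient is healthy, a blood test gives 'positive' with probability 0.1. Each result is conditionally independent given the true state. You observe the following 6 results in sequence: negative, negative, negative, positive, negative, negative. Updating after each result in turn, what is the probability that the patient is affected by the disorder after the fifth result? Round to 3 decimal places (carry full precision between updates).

0.872

Apply Bayes' rule sequentially, carrying P(affected) forward.
After 'negative': P(affected) = 0.75·0.8500 / (0.75·0.8500 + 0.9·0.1500) ≈ 0.8252
After 'negative': P(affected) = 0.75·0.8252 / (0.75·0.8252 + 0.9·0.1748) ≈ 0.7974
After 'negative': P(affected) = 0.75·0.7974 / (0.75·0.7974 + 0.9·0.2026) ≈ 0.7663
After 'positive': P(affected) = 0.25·0.7663 / (0.25·0.7663 + 0.1·0.2337) ≈ 0.8913
After 'negative': P(affected) = 0.75·0.8913 / (0.75·0.8913 + 0.9·0.1087) ≈ 0.8723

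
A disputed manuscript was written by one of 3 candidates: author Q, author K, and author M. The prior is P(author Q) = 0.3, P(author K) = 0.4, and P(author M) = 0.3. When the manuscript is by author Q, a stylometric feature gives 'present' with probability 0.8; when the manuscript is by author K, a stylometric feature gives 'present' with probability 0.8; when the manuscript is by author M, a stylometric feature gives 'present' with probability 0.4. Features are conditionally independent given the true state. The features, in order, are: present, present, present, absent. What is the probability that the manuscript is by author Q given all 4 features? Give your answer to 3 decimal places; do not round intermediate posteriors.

0.369

After 'present': normaliser = 0.8·0.3000 + 0.8·0.4000 + 0.4·0.3000; P(author Q) ≈ 0.3529, P(author K) ≈ 0.4706, P(author M) ≈ 0.1765
After 'present': normaliser = 0.8·0.3529 + 0.8·0.4706 + 0.4·0.1765; P(author Q) ≈ 0.3871, P(author K) ≈ 0.5161, P(author M) ≈ 0.0968
After 'present': normaliser = 0.8·0.3871 + 0.8·0.5161 + 0.4·0.0968; P(author Q) ≈ 0.4068, P(author K) ≈ 0.5424, P(author M) ≈ 0.0508
After 'absent': normaliser = 0.2·0.4068 + 0.2·0.5424 + 0.6·0.0508; P(author Q) ≈ 0.3692, P(author K) ≈ 0.4923, P(author M) ≈ 0.1385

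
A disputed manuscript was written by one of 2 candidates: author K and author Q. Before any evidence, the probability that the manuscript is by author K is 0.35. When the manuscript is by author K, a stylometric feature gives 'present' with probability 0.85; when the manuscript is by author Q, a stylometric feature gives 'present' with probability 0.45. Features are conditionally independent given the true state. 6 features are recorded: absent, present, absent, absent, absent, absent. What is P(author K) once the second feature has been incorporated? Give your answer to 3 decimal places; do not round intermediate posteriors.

After 'absent': P(author K) = 0.15·0.3500 / (0.15·0.3500 + 0.55·0.6500) ≈ 0.1280
After 'present': P(author K) = 0.85·0.1280 / (0.85·0.1280 + 0.45·0.8720) ≈ 0.2172

0.217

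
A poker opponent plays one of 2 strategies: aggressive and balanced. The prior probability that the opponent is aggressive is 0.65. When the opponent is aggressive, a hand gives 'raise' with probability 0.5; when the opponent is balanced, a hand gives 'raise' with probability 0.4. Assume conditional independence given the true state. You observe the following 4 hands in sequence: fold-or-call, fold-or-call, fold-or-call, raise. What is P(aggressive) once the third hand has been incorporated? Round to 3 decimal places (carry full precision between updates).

After 'fold-or-call': P(aggressive) = 0.5·0.6500 / (0.5·0.6500 + 0.6·0.3500) ≈ 0.6075
After 'fold-or-call': P(aggressive) = 0.5·0.6075 / (0.5·0.6075 + 0.6·0.3925) ≈ 0.5633
After 'fold-or-call': P(aggressive) = 0.5·0.5633 / (0.5·0.5633 + 0.6·0.4367) ≈ 0.5180

0.518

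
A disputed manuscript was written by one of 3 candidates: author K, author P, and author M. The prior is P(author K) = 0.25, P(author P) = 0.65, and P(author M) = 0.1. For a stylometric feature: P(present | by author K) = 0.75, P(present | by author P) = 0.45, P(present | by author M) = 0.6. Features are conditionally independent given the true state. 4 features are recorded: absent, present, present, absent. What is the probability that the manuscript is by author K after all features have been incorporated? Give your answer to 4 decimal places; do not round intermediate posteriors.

0.1617

After 'absent': normaliser = 0.25·0.2500 + 0.55·0.6500 + 0.4·0.1000; P(author K) ≈ 0.1359, P(author P) ≈ 0.7772, P(author M) ≈ 0.0870
After 'present': normaliser = 0.75·0.1359 + 0.45·0.7772 + 0.6·0.0870; P(author K) ≈ 0.2023, P(author P) ≈ 0.6942, P(author M) ≈ 0.1036
After 'present': normaliser = 0.75·0.2023 + 0.45·0.6942 + 0.6·0.1036; P(author K) ≈ 0.2883, P(author P) ≈ 0.5936, P(author M) ≈ 0.1181
After 'absent': normaliser = 0.25·0.2883 + 0.55·0.5936 + 0.4·0.1181; P(author K) ≈ 0.1617, P(author P) ≈ 0.7324, P(author M) ≈ 0.1059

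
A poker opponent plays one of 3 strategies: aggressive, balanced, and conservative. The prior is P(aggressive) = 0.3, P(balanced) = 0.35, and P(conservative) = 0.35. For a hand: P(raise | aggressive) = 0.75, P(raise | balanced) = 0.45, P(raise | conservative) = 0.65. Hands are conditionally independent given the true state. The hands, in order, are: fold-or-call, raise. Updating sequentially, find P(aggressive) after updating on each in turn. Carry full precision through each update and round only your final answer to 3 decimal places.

After 'fold-or-call': normaliser = 0.25·0.3000 + 0.55·0.3500 + 0.35·0.3500; P(aggressive) ≈ 0.1923, P(balanced) ≈ 0.4936, P(conservative) ≈ 0.3141
After 'raise': normaliser = 0.75·0.1923 + 0.45·0.4936 + 0.65·0.3141; P(aggressive) ≈ 0.2528, P(balanced) ≈ 0.3893, P(conservative) ≈ 0.3579

0.253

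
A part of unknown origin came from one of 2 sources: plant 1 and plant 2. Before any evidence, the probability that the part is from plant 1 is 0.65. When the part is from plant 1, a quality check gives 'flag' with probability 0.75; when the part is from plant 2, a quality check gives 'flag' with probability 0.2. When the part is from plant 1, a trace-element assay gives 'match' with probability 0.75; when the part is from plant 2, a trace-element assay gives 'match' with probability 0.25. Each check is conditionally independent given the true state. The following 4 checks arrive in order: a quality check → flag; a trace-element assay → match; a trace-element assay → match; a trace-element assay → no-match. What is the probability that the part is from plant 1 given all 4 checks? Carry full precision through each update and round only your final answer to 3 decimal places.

0.954

Each posterior becomes the prior for the next update.
After a quality check='flag': P(plant 1) = 0.75·0.6500 / (0.75·0.6500 + 0.2·0.3500) ≈ 0.8744
After a trace-element assay='match': P(plant 1) = 0.75·0.8744 / (0.75·0.8744 + 0.25·0.1256) ≈ 0.9543
After a trace-element assay='match': P(plant 1) = 0.75·0.9543 / (0.75·0.9543 + 0.25·0.0457) ≈ 0.9843
After a trace-element assay='no-match': P(plant 1) = 0.25·0.9843 / (0.25·0.9843 + 0.75·0.0157) ≈ 0.9543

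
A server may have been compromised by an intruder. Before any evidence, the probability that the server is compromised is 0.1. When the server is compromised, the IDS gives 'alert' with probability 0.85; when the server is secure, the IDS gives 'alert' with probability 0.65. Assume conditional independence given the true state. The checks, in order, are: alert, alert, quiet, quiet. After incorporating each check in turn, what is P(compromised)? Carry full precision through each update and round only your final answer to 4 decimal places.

After 'alert': P(compromised) = 0.85·0.1000 / (0.85·0.1000 + 0.65·0.9000) ≈ 0.1269
After 'alert': P(compromised) = 0.85·0.1269 / (0.85·0.1269 + 0.65·0.8731) ≈ 0.1597
After 'quiet': P(compromised) = 0.15·0.1597 / (0.15·0.1597 + 0.35·0.8403) ≈ 0.0753
After 'quiet': P(compromised) = 0.15·0.0753 / (0.15·0.0753 + 0.35·0.9247) ≈ 0.0337

0.0337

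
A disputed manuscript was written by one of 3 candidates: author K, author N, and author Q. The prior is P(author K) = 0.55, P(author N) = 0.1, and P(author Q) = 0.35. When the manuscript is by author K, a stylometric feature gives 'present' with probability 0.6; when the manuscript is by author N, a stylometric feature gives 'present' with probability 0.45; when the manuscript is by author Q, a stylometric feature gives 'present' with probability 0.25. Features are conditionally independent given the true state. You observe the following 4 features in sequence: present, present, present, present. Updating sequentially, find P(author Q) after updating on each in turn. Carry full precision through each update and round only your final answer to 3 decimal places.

0.018

After 'present': normaliser = 0.6·0.5500 + 0.45·0.1000 + 0.25·0.3500; P(author K) ≈ 0.7135, P(author N) ≈ 0.0973, P(author Q) ≈ 0.1892
After 'present': normaliser = 0.6·0.7135 + 0.45·0.0973 + 0.25·0.1892; P(author K) ≈ 0.8246, P(author N) ≈ 0.0843, P(author Q) ≈ 0.0911
After 'present': normaliser = 0.6·0.8246 + 0.45·0.0843 + 0.25·0.0911; P(author K) ≈ 0.8907, P(author N) ≈ 0.0683, P(author Q) ≈ 0.0410
After 'present': normaliser = 0.6·0.8907 + 0.45·0.0683 + 0.25·0.0410; P(author K) ≈ 0.9288, P(author N) ≈ 0.0534, P(author Q) ≈ 0.0178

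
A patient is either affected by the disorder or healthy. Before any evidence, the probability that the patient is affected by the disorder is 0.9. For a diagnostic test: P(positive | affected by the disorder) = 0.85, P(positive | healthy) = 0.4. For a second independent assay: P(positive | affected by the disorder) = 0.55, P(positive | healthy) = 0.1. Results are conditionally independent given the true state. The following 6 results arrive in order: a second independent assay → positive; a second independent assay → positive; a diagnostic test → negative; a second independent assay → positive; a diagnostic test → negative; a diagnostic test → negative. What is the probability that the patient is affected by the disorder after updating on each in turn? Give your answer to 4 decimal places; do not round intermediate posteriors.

0.9590

After a second independent assay='positive': P(affected) = 0.55·0.9000 / (0.55·0.9000 + 0.1·0.1000) ≈ 0.9802
After a second independent assay='positive': P(affected) = 0.55·0.9802 / (0.55·0.9802 + 0.1·0.0198) ≈ 0.9963
After a diagnostic test='negative': P(affected) = 0.15·0.9963 / (0.15·0.9963 + 0.6·0.0037) ≈ 0.9855
After a second independent assay='positive': P(affected) = 0.55·0.9855 / (0.55·0.9855 + 0.1·0.0145) ≈ 0.9973
After a diagnostic test='negative': P(affected) = 0.15·0.9973 / (0.15·0.9973 + 0.6·0.0027) ≈ 0.9894
After a diagnostic test='negative': P(affected) = 0.15·0.9894 / (0.15·0.9894 + 0.6·0.0106) ≈ 0.9590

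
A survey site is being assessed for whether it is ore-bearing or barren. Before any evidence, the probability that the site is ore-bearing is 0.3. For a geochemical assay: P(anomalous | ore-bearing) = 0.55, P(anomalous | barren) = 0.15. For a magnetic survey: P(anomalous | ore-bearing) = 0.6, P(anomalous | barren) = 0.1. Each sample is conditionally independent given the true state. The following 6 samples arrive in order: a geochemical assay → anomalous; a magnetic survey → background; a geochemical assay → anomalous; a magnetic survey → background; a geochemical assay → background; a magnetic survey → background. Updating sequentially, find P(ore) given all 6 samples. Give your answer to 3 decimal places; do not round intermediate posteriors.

0.211

After a geochemical assay='anomalous': P(ore) = 0.55·0.3000 / (0.55·0.3000 + 0.15·0.7000) ≈ 0.6111
After a magnetic survey='background': P(ore) = 0.4·0.6111 / (0.4·0.6111 + 0.9·0.3889) ≈ 0.4112
After a geochemical assay='anomalous': P(ore) = 0.55·0.4112 / (0.55·0.4112 + 0.15·0.5888) ≈ 0.7192
After a magnetic survey='background': P(ore) = 0.4·0.7192 / (0.4·0.7192 + 0.9·0.2808) ≈ 0.5323
After a geochemical assay='background': P(ore) = 0.45·0.5323 / (0.45·0.5323 + 0.85·0.4677) ≈ 0.3760
After a magnetic survey='background': P(ore) = 0.4·0.3760 / (0.4·0.3760 + 0.9·0.6240) ≈ 0.2112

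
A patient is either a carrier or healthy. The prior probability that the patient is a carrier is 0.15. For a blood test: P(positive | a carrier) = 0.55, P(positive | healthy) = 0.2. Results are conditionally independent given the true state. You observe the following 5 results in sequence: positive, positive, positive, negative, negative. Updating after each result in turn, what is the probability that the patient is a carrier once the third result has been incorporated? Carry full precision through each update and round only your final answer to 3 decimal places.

0.786

After 'positive': P(carrier) = 0.55·0.1500 / (0.55·0.1500 + 0.2·0.8500) ≈ 0.3267
After 'positive': P(carrier) = 0.55·0.3267 / (0.55·0.3267 + 0.2·0.6733) ≈ 0.5717
After 'positive': P(carrier) = 0.55·0.5717 / (0.55·0.5717 + 0.2·0.4283) ≈ 0.7859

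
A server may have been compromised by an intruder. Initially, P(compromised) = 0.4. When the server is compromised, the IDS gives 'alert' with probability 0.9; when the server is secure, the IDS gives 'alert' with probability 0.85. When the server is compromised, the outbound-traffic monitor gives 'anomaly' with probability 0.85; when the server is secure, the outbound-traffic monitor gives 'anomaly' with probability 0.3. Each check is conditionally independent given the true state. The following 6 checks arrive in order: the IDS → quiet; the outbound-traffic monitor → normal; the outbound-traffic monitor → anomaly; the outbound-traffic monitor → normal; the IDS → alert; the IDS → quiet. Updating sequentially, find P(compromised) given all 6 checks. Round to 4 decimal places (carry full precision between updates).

After the IDS='quiet': P(compromised) = 0.1·0.4000 / (0.1·0.4000 + 0.15·0.6000) ≈ 0.3077
After the outbound-traffic monitor='normal': P(compromised) = 0.15·0.3077 / (0.15·0.3077 + 0.7·0.6923) ≈ 0.0870
After the outbound-traffic monitor='anomaly': P(compromised) = 0.85·0.0870 / (0.85·0.0870 + 0.3·0.9130) ≈ 0.2125
After the outbound-traffic monitor='normal': P(compromised) = 0.15·0.2125 / (0.15·0.2125 + 0.7·0.7875) ≈ 0.0547
After the IDS='alert': P(compromised) = 0.9·0.0547 / (0.9·0.0547 + 0.85·0.9453) ≈ 0.0577
After the IDS='quiet': P(compromised) = 0.1·0.0577 / (0.1·0.0577 + 0.15·0.9423) ≈ 0.0392

0.0392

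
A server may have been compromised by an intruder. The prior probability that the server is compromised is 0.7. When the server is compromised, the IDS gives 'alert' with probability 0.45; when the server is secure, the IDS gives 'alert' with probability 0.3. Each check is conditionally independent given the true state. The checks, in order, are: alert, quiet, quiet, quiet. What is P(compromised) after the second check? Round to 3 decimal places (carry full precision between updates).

0.733

Each posterior becomes the prior for the next update.
After 'alert': P(compromised) = 0.45·0.7000 / (0.45·0.7000 + 0.3·0.3000) ≈ 0.7778
After 'quiet': P(compromised) = 0.55·0.7778 / (0.55·0.7778 + 0.7·0.2222) ≈ 0.7333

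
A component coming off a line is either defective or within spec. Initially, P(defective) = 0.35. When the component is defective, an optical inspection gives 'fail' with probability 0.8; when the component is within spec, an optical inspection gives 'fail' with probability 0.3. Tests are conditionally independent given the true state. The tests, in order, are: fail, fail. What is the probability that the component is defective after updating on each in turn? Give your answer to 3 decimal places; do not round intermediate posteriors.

Each posterior becomes the prior for the next update.
After 'fail': P(defective) = 0.8·0.3500 / (0.8·0.3500 + 0.3·0.6500) ≈ 0.5895
After 'fail': P(defective) = 0.8·0.5895 / (0.8·0.5895 + 0.3·0.4105) ≈ 0.7929

0.793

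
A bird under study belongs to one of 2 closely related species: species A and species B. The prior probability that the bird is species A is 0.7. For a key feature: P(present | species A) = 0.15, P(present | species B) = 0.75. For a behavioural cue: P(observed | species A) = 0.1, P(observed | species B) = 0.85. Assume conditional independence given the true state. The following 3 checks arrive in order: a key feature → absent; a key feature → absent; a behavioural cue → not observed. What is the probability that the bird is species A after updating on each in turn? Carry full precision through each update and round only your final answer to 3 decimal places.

After a key feature='absent': P(species A) = 0.85·0.7000 / (0.85·0.7000 + 0.25·0.3000) ≈ 0.8881
After a key feature='absent': P(species A) = 0.85·0.8881 / (0.85·0.8881 + 0.25·0.1119) ≈ 0.9643
After a behavioural cue='not observed': P(species A) = 0.9·0.9643 / (0.9·0.9643 + 0.15·0.0357) ≈ 0.9939

0.994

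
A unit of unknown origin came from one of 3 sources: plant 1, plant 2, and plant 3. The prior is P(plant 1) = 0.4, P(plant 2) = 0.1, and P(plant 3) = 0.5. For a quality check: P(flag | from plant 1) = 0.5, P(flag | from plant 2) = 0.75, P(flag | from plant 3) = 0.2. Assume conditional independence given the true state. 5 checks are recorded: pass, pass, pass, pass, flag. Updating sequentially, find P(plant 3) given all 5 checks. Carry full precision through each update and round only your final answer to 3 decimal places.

0.762

After 'pass': normaliser = 0.5·0.4000 + 0.25·0.1000 + 0.8·0.5000; P(plant 1) ≈ 0.3200, P(plant 2) ≈ 0.0400, P(plant 3) ≈ 0.6400
After 'pass': normaliser = 0.5·0.3200 + 0.25·0.0400 + 0.8·0.6400; P(plant 1) ≈ 0.2346, P(plant 2) ≈ 0.0147, P(plant 3) ≈ 0.7507
After 'pass': normaliser = 0.5·0.2346 + 0.25·0.0147 + 0.8·0.7507; P(plant 1) ≈ 0.1626, P(plant 2) ≈ 0.0051, P(plant 3) ≈ 0.8324
After 'pass': normaliser = 0.5·0.1626 + 0.25·0.0051 + 0.8·0.8324; P(plant 1) ≈ 0.1086, P(plant 2) ≈ 0.0017, P(plant 3) ≈ 0.8897
After 'flag': normaliser = 0.5·0.1086 + 0.75·0.0017 + 0.2·0.8897; P(plant 1) ≈ 0.2325, P(plant 2) ≈ 0.0055, P(plant 3) ≈ 0.7620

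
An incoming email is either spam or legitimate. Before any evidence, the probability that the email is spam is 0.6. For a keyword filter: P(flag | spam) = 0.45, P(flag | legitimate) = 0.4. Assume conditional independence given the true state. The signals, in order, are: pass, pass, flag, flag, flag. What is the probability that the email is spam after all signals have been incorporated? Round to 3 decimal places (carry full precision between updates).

After 'pass': P(spam) = 0.55·0.6000 / (0.55·0.6000 + 0.6·0.4000) ≈ 0.5789
After 'pass': P(spam) = 0.55·0.5789 / (0.55·0.5789 + 0.6·0.4211) ≈ 0.5576
After 'flag': P(spam) = 0.45·0.5576 / (0.45·0.5576 + 0.4·0.4424) ≈ 0.5864
After 'flag': P(spam) = 0.45·0.5864 / (0.45·0.5864 + 0.4·0.4136) ≈ 0.6147
After 'flag': P(spam) = 0.45·0.6147 / (0.45·0.6147 + 0.4·0.3853) ≈ 0.6422

0.642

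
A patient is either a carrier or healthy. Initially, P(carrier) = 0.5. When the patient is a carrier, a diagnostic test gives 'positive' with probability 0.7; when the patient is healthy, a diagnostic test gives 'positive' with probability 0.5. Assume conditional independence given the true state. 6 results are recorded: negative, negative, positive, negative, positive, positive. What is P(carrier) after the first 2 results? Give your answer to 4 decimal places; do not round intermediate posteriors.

0.2647

After 'negative': P(carrier) = 0.3·0.5000 / (0.3·0.5000 + 0.5·0.5000) ≈ 0.3750
After 'negative': P(carrier) = 0.3·0.3750 / (0.3·0.3750 + 0.5·0.6250) ≈ 0.2647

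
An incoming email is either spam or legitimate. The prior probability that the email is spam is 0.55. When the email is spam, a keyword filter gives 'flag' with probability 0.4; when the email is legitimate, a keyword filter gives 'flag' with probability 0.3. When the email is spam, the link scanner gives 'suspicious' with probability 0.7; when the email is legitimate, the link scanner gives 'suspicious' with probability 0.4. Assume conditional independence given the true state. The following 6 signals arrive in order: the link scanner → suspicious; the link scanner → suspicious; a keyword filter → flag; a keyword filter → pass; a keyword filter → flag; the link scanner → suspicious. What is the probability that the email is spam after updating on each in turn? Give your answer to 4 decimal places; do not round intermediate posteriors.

0.9089

Each posterior becomes the prior for the next update.
After the link scanner='suspicious': P(spam) = 0.7·0.5500 / (0.7·0.5500 + 0.4·0.4500) ≈ 0.6814
After the link scanner='suspicious': P(spam) = 0.7·0.6814 / (0.7·0.6814 + 0.4·0.3186) ≈ 0.7892
After a keyword filter='flag': P(spam) = 0.4·0.7892 / (0.4·0.7892 + 0.3·0.2108) ≈ 0.8331
After a keyword filter='pass': P(spam) = 0.6·0.8331 / (0.6·0.8331 + 0.7·0.1669) ≈ 0.8105
After a keyword filter='flag': P(spam) = 0.4·0.8105 / (0.4·0.8105 + 0.3·0.1895) ≈ 0.8508
After the link scanner='suspicious': P(spam) = 0.7·0.8508 / (0.7·0.8508 + 0.4·0.1492) ≈ 0.9089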